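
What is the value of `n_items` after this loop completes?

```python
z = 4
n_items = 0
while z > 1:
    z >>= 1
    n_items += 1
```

Count right shifts until 1
`n_items` takes the values: 0 → 1 → 2

Answer: 2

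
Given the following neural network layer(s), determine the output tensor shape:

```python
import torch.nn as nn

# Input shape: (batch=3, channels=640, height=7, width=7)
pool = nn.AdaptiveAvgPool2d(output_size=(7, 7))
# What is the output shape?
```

Input: (3, 640, 7, 7) -> Output: (3, 640, 7, 7)

Answer: (3, 640, 7, 7)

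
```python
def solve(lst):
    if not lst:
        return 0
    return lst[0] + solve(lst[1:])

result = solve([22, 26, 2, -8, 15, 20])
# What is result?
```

22 + 26 + 2 + (-8) + 15 + 20 + 0 = 77

Answer: 77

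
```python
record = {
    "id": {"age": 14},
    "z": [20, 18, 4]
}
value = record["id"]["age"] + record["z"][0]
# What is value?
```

Trace:
`record = { ...` → record = {'id': {'age': 14}, 'z': [20, 18, 4]}
`value = record["id"]["age"] + record["z"][0]` → value = 34
So value = 34

Answer: 34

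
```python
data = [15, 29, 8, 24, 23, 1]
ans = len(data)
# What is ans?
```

Trace:
`data = [15, 29, 8, 24, 23, 1]` → data = [15, 29, 8, 24, 23, 1]
`ans = len(data)` → ans = 6
So ans = 6

Answer: 6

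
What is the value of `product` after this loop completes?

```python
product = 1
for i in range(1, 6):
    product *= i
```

5! = 120
`product` takes the values: 1 → 2 → 6 → 24 → 120

Answer: 120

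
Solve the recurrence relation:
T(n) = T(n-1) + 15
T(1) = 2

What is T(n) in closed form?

Unrolling: T(n) = T(1) + 15·(n-1) = 2 + 15(n-1) = 15n - 13.

Answer: T(n) = 15n - 13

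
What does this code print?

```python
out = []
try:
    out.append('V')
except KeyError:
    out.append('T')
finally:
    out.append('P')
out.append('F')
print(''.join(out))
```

Execution trace: 'V' (try body, no exception) → 'P' (finally) → 'F' (after the try/except). Output: VPF

Answer: VPF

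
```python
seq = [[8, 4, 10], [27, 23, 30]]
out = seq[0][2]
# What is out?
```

Trace:
`seq = [[8, 4, 10], [27, 23, 30]]` → seq = [[8, 4, 10], [27, 23, 30]]
`out = seq[0][2]` → out = 10
So out = 10

Answer: 10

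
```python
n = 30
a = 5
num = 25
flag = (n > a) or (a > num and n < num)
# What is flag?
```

Trace:
`n = 30` → n = 30
`a = 5` → a = 5
`num = 25` → num = 25
`flag = (n > a) or (a > num and n < num)` → flag = True
So flag = True

Answer: True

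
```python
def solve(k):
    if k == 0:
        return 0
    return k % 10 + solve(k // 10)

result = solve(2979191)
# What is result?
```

Sum of digits of 2979191: 1 + 9 + 1 + 9 + 7 + 9 + 2 = 38

Answer: 38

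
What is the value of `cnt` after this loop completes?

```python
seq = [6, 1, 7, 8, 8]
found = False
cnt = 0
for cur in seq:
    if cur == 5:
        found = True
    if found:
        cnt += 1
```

Count elements after first 5 in [6, 1, 7, 8, 8]
`cnt` takes the values: 0

Answer: 0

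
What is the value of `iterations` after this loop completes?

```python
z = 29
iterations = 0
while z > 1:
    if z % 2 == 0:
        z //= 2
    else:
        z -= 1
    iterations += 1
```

Steps to reduce 29 to 1
`iterations` takes the values: 0 → 1 → 2 → 3 → 4 → 5 → 6 → 7

Answer: 7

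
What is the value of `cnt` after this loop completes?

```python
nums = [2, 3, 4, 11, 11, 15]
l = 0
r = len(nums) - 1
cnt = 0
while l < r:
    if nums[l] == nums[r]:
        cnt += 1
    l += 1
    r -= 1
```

Count matching pairs from ends
`cnt` takes the values: 0

Answer: 0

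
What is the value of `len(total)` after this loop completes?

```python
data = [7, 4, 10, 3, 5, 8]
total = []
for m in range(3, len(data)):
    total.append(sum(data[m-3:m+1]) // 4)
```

Number of 4-element averages
`total` takes the values: [] → [6] → [6, 5] → [6, 5, 6]
So `len(total)` = 3

Answer: 3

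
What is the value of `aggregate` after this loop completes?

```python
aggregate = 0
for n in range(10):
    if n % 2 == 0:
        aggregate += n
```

Sum of even numbers 0 to 9
`aggregate` takes the values: 0 → 2 → 6 → 12 → 20

Answer: 20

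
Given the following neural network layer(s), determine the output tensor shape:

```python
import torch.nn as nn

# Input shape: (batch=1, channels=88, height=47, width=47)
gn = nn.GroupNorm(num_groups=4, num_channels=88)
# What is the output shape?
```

Input: (1, 88, 47, 47) -> Output: (1, 88, 47, 47)

Answer: (1, 88, 47, 47)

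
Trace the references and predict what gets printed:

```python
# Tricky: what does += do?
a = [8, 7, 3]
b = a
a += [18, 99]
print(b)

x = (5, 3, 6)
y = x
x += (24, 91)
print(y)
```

Key concept: += behavior differs for mutable vs immutable.
Step by step:
`a = [8, 7, 3]` → a = [8, 7, 3]
`b = a` → b = [8, 7, 3] (same object as a)
`a += [18, 99]` → a = [8, 7, 3, 18, 99] (same object as b); b = [8, 7, 3, 18, 99] (same object as a)
`print(b)` → prints [8, 7, 3, 18, 99]
`x = (5, 3, 6)` → x = (5, 3, 6)
`y = x` → y = (5, 3, 6)
`x += (24, 91)` → x = (5, 3, 6, 24, 91)
`print(y)` → prints (5, 3, 6)

Answer:
[8, 7, 3, 18, 99]
(5, 3, 6)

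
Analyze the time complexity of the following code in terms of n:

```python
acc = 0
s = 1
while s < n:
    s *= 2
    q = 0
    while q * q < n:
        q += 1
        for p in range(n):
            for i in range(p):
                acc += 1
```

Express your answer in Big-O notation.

Each loop level contributes: log n × √n × n × n. Multiplying the contributions gives O(n^2√n log n).

Answer: O(n^2√n log n)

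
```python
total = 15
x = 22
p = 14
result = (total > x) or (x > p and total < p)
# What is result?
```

Trace:
`total = 15` → total = 15
`x = 22` → x = 22
`p = 14` → p = 14
`result = (total > x) or (x > p and total < p)` → result = False
So result = False

Answer: False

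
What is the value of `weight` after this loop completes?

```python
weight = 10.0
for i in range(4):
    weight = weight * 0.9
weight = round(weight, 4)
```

Exponential decay: 10.0 * 0.9^4
`weight` takes the values: 10.0 → 9.0 → 8.1 → 7.29 → 6.561

Answer: 6.561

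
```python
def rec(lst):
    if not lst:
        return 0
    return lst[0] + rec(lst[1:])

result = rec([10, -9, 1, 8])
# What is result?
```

10 + (-9) + 1 + 8 + 0 = 10

Answer: 10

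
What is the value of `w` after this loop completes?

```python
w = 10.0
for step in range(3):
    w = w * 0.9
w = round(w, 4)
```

Exponential decay: 10.0 * 0.9^3
`w` takes the values: 10.0 → 9.0 → 8.1 → 7.29

Answer: 7.29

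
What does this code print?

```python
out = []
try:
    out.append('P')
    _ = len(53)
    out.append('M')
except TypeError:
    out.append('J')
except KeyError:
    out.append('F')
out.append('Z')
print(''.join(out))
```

Execution trace: 'P' (try body) → 'J' (except TypeError) → 'Z' (after the try/except). Output: PJZ

Answer: PJZ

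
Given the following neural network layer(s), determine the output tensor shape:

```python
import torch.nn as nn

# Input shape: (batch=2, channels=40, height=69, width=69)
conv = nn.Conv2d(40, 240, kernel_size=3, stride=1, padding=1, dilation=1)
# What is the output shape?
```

Input: (2, 40, 69, 69) -> Output: (2, 240, 69, 69)

Answer: (2, 240, 69, 69)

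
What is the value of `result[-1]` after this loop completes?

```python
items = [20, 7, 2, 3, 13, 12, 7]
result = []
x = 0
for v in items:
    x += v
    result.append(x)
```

Cumulative sum ends at 64
`result` takes the values: [] → [20] → [20, 27] → [20, 27, 29] → [20, 27, 29, 32] → [20, 27, 29, 32, 45] → [20, 27, 29, 32, 45, 57] → [20, 27, 29, 32, 45, 57, 64]
So `result[-1]` = 64

Answer: 64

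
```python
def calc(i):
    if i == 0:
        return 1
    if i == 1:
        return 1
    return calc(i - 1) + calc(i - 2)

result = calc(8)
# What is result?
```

Build up from base cases: calc(0)=1, calc(1)=1, calc(2)=2, calc(3)=3, calc(4)=5, calc(5)=8, calc(6)=13, ..., calc(8)=34

Answer: 34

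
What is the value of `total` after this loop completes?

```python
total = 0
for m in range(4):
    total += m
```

Sum of 0 to 3 = 6
`total` takes the values: 0 → 1 → 3 → 6

Answer: 6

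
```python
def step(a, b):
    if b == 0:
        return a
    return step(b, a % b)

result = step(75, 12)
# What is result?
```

step(75, 12) -> step(12, 3) -> step(3, 0) -> 3

Answer: 3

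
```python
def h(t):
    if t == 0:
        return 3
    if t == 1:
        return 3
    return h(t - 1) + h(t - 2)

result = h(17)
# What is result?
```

Build up from base cases: h(0)=3, h(1)=3, h(2)=6, h(3)=9, h(4)=15, h(5)=24, h(6)=39, ..., h(17)=7752

Answer: 7752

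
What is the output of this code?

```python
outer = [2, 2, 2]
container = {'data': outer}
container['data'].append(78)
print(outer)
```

Key concept: dict holds reference to list.
Step by step:
`outer = [2, 2, 2]` → outer = [2, 2, 2]
`container = {'data': outer}` → container = {'data': [2, 2, 2]}
`container['data'].append(78)` → outer = [2, 2, 2, 78]; container = {'data': [2, 2, 2, 78]}
`print(outer)` → prints [2, 2, 2, 78]

Answer: [2, 2, 2, 78]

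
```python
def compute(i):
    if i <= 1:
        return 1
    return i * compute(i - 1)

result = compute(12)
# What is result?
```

compute(12) = 12 * 11 * 10 * 9 * 8 * 7 * 6 * 5 * 4 * 3 * 2 * 1 = 479001600

Answer: 479001600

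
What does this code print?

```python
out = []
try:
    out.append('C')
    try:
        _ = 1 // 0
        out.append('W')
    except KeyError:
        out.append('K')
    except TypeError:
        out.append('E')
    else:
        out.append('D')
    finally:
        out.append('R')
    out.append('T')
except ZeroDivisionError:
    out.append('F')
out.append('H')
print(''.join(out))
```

Execution trace: 'C' (try body) → 'R' (inner finally) → 'F' (except ZeroDivisionError) → 'H' (after the try/except). Output: CRFH

Answer: CRFH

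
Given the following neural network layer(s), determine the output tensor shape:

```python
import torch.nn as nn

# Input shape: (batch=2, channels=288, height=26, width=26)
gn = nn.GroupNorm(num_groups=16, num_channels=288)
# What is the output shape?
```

Input: (2, 288, 26, 26) -> Output: (2, 288, 26, 26)

Answer: (2, 288, 26, 26)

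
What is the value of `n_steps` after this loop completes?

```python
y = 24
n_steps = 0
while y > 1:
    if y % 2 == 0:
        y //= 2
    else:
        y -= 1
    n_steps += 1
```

Steps to reduce 24 to 1
`n_steps` takes the values: 0 → 1 → 2 → 3 → 4 → 5

Answer: 5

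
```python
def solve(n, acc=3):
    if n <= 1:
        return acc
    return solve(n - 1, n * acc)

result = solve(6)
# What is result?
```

Accumulator trace (n, acc): (6, 3) -> (5, 18) -> (4, 90) -> (3, 360) -> (2, 1080) -> (1, 2160) -> return 2160

Answer: 2160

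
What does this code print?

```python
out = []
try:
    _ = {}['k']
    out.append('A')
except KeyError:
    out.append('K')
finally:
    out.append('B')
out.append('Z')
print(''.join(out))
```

Execution trace: 'K' (except KeyError) → 'B' (finally) → 'Z' (after the try/except). Output: KBZ

Answer: KBZ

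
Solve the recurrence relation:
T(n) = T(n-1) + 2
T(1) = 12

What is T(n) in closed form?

Unrolling: T(n) = T(1) + 2·(n-1) = 12 + 2(n-1) = 2n + 10.

Answer: T(n) = 2n + 10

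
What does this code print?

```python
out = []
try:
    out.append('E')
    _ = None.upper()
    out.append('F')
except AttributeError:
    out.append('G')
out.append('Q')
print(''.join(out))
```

Execution trace: 'E' (try body) → 'G' (except AttributeError) → 'Q' (after the try/except). Output: EGQ

Answer: EGQ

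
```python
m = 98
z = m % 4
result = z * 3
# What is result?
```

Trace:
`m = 98` → m = 98
`z = m % 4` → z = 2
`result = z * 3` → result = 6
So result = 6

Answer: 6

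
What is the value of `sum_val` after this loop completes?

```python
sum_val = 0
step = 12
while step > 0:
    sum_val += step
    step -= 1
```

Sum 12 down to 1
`sum_val` takes the values: 0 → 12 → 23 → 33 → 42 → 50 → 57 → 63 → 68 → 72 → 75 → 77 → 78

Answer: 78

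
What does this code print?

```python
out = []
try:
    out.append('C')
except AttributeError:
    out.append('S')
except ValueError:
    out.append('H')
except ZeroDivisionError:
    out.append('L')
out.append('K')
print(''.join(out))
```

Execution trace: 'C' (try body, no exception) → 'K' (after the try/except). Output: CK

Answer: CK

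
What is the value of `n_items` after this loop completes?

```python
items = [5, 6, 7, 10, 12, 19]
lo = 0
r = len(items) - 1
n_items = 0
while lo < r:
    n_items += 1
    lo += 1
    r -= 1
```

Iterations until pointers meet (list length 6)
`n_items` takes the values: 0 → 1 → 2 → 3

Answer: 3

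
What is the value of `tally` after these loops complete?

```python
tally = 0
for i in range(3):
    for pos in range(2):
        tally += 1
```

3 * 2 = 6
`tally` takes the values: 0 → 1 → 2 → 3 → 4 → 5 → 6

Answer: 6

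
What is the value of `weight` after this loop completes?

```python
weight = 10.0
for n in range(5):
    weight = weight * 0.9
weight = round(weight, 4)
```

Exponential decay: 10.0 * 0.9^5
`weight` takes the values: 10.0 → 9.0 → 8.1 → 7.29 → 6.561 → 5.9049

Answer: 5.9049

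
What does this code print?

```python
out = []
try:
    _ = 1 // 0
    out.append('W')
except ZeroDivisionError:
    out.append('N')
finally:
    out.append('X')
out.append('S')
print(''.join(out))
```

Execution trace: 'N' (except ZeroDivisionError) → 'X' (finally) → 'S' (after the try/except). Output: NXS

Answer: NXS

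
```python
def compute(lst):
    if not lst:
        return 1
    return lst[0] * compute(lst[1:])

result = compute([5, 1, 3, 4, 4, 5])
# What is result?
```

Product over [5, 1, 3, 4, 4, 5] = 5 * 1 * 3 * 4 * 4 * 5 = 1200

Answer: 1200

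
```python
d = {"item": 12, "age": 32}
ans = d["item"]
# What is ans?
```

Trace:
`d = {"item": 12, "age": 32}` → d = {'item': 12, 'age': 32}
`ans = d["item"]` → ans = 12
So ans = 12

Answer: 12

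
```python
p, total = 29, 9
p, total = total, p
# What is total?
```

Trace:
`p, total = 29, 9` → p = 29; total = 9
`p, total = total, p` → p = 9; total = 29
So total = 29

Answer: 29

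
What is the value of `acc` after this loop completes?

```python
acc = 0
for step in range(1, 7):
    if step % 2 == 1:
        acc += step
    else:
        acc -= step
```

Add odd, subtract even
`acc` takes the values: 0 → 1 → -1 → 2 → -2 → 3 → -3

Answer: -3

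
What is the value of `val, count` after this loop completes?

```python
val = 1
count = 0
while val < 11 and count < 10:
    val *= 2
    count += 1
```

Double until >= 11 or 10 iterations
`val, count` takes the values: (1, 0) → (2, 0) → (2, 1) → (4, 1) → (4, 2) → (8, 2) → (8, 3) → (16, 3) → (16, 4)

Answer: 16, 4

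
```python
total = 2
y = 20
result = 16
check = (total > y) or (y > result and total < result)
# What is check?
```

Trace:
`total = 2` → total = 2
`y = 20` → y = 20
`result = 16` → result = 16
`check = (total > y) or (y > result and total < result)` → check = True
So check = True

Answer: True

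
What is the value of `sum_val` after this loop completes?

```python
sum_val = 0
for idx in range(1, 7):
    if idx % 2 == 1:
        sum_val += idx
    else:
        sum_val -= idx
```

Add odd, subtract even
`sum_val` takes the values: 0 → 1 → -1 → 2 → -2 → 3 → -3

Answer: -3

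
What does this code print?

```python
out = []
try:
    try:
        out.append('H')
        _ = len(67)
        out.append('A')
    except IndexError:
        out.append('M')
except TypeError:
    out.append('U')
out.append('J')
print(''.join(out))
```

Execution trace: 'H' (try body) → 'U' (outer except TypeError) → 'J' (after the try/except). Output: HUJ

Answer: HUJ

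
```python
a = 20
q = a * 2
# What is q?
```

Trace:
`a = 20` → a = 20
`q = a * 2` → q = 40
So q = 40

Answer: 40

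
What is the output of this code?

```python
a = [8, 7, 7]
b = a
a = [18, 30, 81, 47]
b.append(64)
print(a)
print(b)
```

Key concept: rebinding vs mutation: a is rebound to a new list, b still points at the original.
Step by step:
`a = [8, 7, 7]` → a = [8, 7, 7]
`b = a` → b = [8, 7, 7] (same object as a)
`a = [18, 30, 81, 47]` → a = [18, 30, 81, 47]
`b.append(64)` → b = [8, 7, 7, 64]
`print(a)` → prints [18, 30, 81, 47]
`print(b)` → prints [8, 7, 7, 64]

Answer:
[18, 30, 81, 47]
[8, 7, 7, 64]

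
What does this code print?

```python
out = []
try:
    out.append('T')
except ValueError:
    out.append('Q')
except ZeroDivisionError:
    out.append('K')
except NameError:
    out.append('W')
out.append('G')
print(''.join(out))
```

Execution trace: 'T' (try body, no exception) → 'G' (after the try/except). Output: TG

Answer: TG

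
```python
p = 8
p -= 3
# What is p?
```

Trace:
`p = 8` → p = 8
`p -= 3` → p = 5
So p = 5

Answer: 5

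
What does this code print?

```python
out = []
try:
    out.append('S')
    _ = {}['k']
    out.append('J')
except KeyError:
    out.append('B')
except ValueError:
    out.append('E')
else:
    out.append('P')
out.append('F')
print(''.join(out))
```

Execution trace: 'S' (try body) → 'B' (except KeyError) → 'F' (after the try/except). Output: SBF

Answer: SBF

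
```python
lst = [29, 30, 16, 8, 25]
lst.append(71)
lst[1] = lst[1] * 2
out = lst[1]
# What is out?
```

Trace:
`lst = [29, 30, 16, 8, 25]` → lst = [29, 30, 16, 8, 25]
`lst.append(71)` → lst = [29, 30, 16, 8, 25, 71]
`lst[1] = lst[1] * 2` → lst = [29, 60, 16, 8, 25, 71]
`out = lst[1]` → out = 60
So out = 60

Answer: 60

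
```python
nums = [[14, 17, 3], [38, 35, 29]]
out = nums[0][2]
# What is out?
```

Trace:
`nums = [[14, 17, 3], [38, 35, 29]]` → nums = [[14, 17, 3], [38, 35, 29]]
`out = nums[0][2]` → out = 3
So out = 3

Answer: 3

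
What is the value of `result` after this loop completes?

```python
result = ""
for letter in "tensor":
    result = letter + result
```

Reverse 'tensor'
`result` takes the values: "" → "t" → "et" → "net" → "snet" → "osnet" → "rosnet"

Answer: "rosnet"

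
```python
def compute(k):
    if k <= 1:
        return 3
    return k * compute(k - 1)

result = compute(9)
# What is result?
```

compute(9) = 9 * 8 * 7 * 6 * 5 * 4 * 3 * 2 * 3 = 1088640

Answer: 1088640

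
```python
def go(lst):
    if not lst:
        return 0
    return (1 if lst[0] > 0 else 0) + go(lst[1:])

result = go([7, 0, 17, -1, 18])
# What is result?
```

Count of positive elements in [7, 0, 17, -1, 18] = 3

Answer: 3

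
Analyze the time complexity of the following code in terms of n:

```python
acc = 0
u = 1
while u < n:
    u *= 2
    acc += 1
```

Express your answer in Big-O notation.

Each loop level contributes: log n. Multiplying the contributions gives O(log n).

Answer: O(log n)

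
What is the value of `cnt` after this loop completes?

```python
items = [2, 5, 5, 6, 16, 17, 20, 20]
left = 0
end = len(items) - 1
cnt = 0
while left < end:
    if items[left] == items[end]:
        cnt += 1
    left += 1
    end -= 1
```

Count matching pairs from ends
`cnt` takes the values: 0

Answer: 0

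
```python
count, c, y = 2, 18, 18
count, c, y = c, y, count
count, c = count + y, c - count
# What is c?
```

Trace:
`count, c, y = 2, 18, 18` → count = 2; c = 18; y = 18
`count, c, y = c, y, count` → count = 18; c = 18; y = 2
`count, c = count + y, c - count` → count = 20; c = 0
So c = 0

Answer: 0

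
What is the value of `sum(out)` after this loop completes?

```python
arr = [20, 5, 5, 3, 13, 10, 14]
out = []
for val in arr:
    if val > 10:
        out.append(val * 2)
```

Sum of doubled values > 10
`out` takes the values: [] → [40] → [40, 26] → [40, 26, 28]
So `sum(out)` = 94

Answer: 94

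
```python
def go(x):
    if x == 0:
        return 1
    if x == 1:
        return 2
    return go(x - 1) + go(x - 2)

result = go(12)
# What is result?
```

Build up from base cases: go(0)=1, go(1)=2, go(2)=3, go(3)=5, go(4)=8, go(5)=13, go(6)=21, ..., go(12)=377

Answer: 377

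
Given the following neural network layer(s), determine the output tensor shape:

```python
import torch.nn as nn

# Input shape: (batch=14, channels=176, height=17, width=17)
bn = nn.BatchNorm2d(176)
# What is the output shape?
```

Input: (14, 176, 17, 17) -> Output: (14, 176, 17, 17)

Answer: (14, 176, 17, 17)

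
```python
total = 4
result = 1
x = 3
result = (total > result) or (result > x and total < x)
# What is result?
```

Trace:
`total = 4` → total = 4
`result = 1` → result = 1
`x = 3` → x = 3
`result = (total > result) or (result > x and total < x)` → result = True
So result = True

Answer: True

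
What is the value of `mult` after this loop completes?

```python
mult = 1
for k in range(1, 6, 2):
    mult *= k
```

Product of 1, 3, 5, ... up to 5
`mult` takes the values: 1 → 3 → 15

Answer: 15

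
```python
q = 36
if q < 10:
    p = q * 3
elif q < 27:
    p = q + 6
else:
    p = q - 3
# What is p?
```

Trace:
`q = 36` → q = 36
`if q < 10: ...` → q < 10 is False, q < 27 is False, take else branch → p = 33
So p = 33

Answer: 33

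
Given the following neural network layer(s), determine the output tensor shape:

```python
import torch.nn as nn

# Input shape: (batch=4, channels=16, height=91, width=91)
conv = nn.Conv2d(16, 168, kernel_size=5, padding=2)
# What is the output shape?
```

Input: (4, 16, 91, 91) -> Output: (4, 168, 91, 91)

Answer: (4, 168, 91, 91)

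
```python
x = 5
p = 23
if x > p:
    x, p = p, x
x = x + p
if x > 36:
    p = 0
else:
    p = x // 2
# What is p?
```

Trace:
`x = 5` → x = 5
`p = 23` → p = 23
`if x > p: ...` → x > p is False → no variable changes
`x = x + p` → x = 28
`if x > 36: ...` → x > 36 is False, take else branch → p = 14
So p = 14

Answer: 14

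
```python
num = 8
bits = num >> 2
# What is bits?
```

Trace:
`num = 8` → num = 8
`bits = num >> 2` → bits = 2
So bits = 2

Answer: 2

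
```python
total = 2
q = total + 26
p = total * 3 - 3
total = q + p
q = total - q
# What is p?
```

Trace:
`total = 2` → total = 2
`q = total + 26` → q = 28
`p = total * 3 - 3` → p = 3
`total = q + p` → total = 31
`q = total - q` → q = 3
So p = 3

Answer: 3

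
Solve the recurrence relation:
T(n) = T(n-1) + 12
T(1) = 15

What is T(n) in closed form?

Unrolling: T(n) = T(1) + 12·(n-1) = 15 + 12(n-1) = 12n + 3.

Answer: T(n) = 12n + 3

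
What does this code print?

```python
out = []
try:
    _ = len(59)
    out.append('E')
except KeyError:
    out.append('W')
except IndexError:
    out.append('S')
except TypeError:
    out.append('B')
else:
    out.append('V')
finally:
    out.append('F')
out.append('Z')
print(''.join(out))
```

Execution trace: 'B' (except TypeError) → 'F' (finally) → 'Z' (after the try/except). Output: BFZ

Answer: BFZ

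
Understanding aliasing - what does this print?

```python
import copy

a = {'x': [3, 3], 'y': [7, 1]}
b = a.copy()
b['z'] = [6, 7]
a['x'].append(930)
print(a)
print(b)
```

Key concept: shallow copy of dict with mutable values.
Step by step:
`a = {'x': [3, 3], 'y': [7, 1]}` → a = {'x': [3, 3], 'y': [7, 1]}
`b = a.copy()` → b = {'x': [3, 3], 'y': [7, 1]}
`b['z'] = [6, 7]` → b = {'x': [3, 3], 'y': [7, 1], 'z': [6, 7]}
`a['x'].append(930)` → a = {'x': [3, 3, 930], 'y': [7, 1]}; b = {'x': [3, 3, 930], 'y': [7, 1], 'z': [6, 7]}
`print(a)` → prints {'x': [3, 3, 930], 'y': [7, 1]}
`print(b)` → prints {'x': [3, 3, 930], 'y': [7, 1], 'z': [6, 7]}

Answer:
{'x': [3, 3, 930], 'y': [7, 1]}
{'x': [3, 3, 930], 'y': [7, 1], 'z': [6, 7]}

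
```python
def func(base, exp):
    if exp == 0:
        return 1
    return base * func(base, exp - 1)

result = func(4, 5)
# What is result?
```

func(4, 5) = 4 * 4 * 4 * 4 * 4 = 1024

Answer: 1024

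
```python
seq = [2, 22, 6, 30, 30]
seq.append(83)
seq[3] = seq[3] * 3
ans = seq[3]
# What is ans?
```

Trace:
`seq = [2, 22, 6, 30, 30]` → seq = [2, 22, 6, 30, 30]
`seq.append(83)` → seq = [2, 22, 6, 30, 30, 83]
`seq[3] = seq[3] * 3` → seq = [2, 22, 6, 90, 30, 83]
`ans = seq[3]` → ans = 90
So ans = 90

Answer: 90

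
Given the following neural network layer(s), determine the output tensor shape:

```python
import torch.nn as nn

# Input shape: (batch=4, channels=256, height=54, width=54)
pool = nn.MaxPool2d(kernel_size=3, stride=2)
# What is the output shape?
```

Input: (4, 256, 54, 54) -> Output: (4, 256, 26, 26)

Answer: (4, 256, 26, 26)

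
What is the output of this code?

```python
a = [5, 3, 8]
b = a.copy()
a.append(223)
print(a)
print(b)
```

Key concept: list.copy() creates independent copy.
Step by step:
`a = [5, 3, 8]` → a = [5, 3, 8]
`b = a.copy()` → b = [5, 3, 8]
`a.append(223)` → a = [5, 3, 8, 223]
`print(a)` → prints [5, 3, 8, 223]
`print(b)` → prints [5, 3, 8]

Answer:
[5, 3, 8, 223]
[5, 3, 8]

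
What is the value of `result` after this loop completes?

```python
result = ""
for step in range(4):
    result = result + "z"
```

Repeat 'z' 4 times
`result` takes the values: "" → "z" → "zz" → "zzz" → "zzzz"

Answer: "zzzz"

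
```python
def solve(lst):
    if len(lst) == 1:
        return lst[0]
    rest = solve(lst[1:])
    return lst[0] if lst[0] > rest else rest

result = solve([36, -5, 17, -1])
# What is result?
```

Recursive max over [36, -5, 17, -1] = 36

Answer: 36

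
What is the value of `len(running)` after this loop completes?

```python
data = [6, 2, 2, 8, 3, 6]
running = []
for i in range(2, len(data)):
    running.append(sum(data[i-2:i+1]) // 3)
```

Number of 3-element averages
`running` takes the values: [] → [3] → [3, 4] → [3, 4, 4] → [3, 4, 4, 5]
So `len(running)` = 4

Answer: 4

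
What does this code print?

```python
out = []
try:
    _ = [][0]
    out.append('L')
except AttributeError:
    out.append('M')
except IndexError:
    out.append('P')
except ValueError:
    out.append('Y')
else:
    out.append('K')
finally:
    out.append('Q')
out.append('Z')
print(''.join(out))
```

Execution trace: 'P' (except IndexError) → 'Q' (finally) → 'Z' (after the try/except). Output: PQZ

Answer: PQZ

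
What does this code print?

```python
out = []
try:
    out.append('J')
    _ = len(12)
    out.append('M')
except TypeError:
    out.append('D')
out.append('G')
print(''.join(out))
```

Execution trace: 'J' (try body) → 'D' (except TypeError) → 'G' (after the try/except). Output: JDG

Answer: JDG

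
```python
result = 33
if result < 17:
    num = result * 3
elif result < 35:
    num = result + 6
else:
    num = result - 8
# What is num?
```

Trace:
`result = 33` → result = 33
`if result < 17: ...` → result < 17 is False, result < 35 is True → num = 39
So num = 39

Answer: 39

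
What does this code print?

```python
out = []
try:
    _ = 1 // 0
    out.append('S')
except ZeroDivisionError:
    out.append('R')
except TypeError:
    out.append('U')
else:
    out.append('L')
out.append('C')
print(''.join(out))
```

Execution trace: 'R' (except ZeroDivisionError) → 'C' (after the try/except). Output: RC

Answer: RC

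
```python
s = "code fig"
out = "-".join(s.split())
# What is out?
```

Trace:
`s = "code fig"` → s = 'code fig'
`out = "-".join(s.split())` → out = 'code-fig'
So out = 'code-fig'

Answer: 'code-fig'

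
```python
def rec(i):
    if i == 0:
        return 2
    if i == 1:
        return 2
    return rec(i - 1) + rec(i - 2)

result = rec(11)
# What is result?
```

Build up from base cases: rec(0)=2, rec(1)=2, rec(2)=4, rec(3)=6, rec(4)=10, rec(5)=16, rec(6)=26, ..., rec(11)=288

Answer: 288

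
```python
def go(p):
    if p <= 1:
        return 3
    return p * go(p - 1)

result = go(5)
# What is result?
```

go(5) = 5 * 4 * 3 * 2 * 3 = 360

Answer: 360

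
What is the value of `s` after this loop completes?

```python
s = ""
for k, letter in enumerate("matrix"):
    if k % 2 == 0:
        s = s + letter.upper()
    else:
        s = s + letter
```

Uppercase even positions in 'matrix'
`s` takes the values: "" → "M" → "Ma" → "MaT" → "MaTr" → "MaTrI" → "MaTrIx"

Answer: "MaTrIx"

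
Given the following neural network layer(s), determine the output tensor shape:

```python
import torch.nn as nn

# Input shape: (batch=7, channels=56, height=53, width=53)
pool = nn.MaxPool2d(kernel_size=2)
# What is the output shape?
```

Input: (7, 56, 53, 53) -> Output: (7, 56, 26, 26)

Answer: (7, 56, 26, 26)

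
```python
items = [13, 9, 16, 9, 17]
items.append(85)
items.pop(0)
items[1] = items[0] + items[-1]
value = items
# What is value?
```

Trace:
`items = [13, 9, 16, 9, 17]` → items = [13, 9, 16, 9, 17]
`items.append(85)` → items = [13, 9, 16, 9, 17, 85]
`items.pop(0)` → items = [9, 16, 9, 17, 85]
`items[1] = items[0] + items[-1]` → items = [9, 94, 9, 17, 85]
`value = items` → value = [9, 94, 9, 17, 85]
So value = [9, 94, 9, 17, 85]

Answer: [9, 94, 9, 17, 85]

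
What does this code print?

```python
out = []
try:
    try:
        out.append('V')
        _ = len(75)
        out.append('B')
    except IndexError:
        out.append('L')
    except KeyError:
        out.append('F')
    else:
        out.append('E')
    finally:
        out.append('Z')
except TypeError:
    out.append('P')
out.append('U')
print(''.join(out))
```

Execution trace: 'V' (try body) → 'Z' (finally) → 'P' (outer except TypeError) → 'U' (after the try/except). Output: VZPU

Answer: VZPU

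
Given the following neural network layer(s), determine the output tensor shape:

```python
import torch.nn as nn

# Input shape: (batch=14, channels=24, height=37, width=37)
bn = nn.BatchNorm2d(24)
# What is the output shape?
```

Input: (14, 24, 37, 37) -> Output: (14, 24, 37, 37)

Answer: (14, 24, 37, 37)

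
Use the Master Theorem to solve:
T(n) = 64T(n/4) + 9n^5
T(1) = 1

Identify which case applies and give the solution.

a=64, b=4, f(n)=9n^5. log_4(64) = 3. Since c=5 > 3 and the regularity condition holds (64(n/4)^5 = (64/4^5)n^5 with 64/4^5 < 1), Case 3 applies: T(n) = Θ(f(n)) = O(n^5).

Answer: O(n^5) - Case 3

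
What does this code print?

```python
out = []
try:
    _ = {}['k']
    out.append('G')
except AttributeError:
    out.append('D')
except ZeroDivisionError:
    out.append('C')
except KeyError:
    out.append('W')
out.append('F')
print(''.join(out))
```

Execution trace: 'W' (except KeyError) → 'F' (after the try/except). Output: WF

Answer: WF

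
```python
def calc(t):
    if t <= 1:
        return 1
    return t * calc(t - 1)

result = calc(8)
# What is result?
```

calc(8) = 8 * 7 * 6 * 5 * 4 * 3 * 2 * 1 = 40320

Answer: 40320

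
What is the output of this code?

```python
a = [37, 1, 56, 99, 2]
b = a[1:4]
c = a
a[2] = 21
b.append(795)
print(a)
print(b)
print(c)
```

Key concept: slice vs alias.
Step by step:
`a = [37, 1, 56, 99, 2]` → a = [37, 1, 56, 99, 2]
`b = a[1:4]` → b = [1, 56, 99]
`c = a` → c = [37, 1, 56, 99, 2] (same object as a)
`a[2] = 21` → a = [37, 1, 21, 99, 2] (same object as c); c = [37, 1, 21, 99, 2] (same object as a)
`b.append(795)` → b = [1, 56, 99, 795]
`print(a)` → prints [37, 1, 21, 99, 2]
`print(b)` → prints [1, 56, 99, 795]
`print(c)` → prints [37, 1, 21, 99, 2]

Answer:
[37, 1, 21, 99, 2]
[1, 56, 99, 795]
[37, 1, 21, 99, 2]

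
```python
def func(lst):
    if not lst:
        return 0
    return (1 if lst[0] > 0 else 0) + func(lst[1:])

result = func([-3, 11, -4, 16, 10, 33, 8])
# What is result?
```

Count of positive elements in [-3, 11, -4, 16, 10, 33, 8] = 5

Answer: 5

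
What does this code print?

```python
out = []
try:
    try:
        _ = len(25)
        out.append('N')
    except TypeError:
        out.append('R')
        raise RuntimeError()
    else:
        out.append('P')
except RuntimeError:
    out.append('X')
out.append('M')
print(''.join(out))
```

Execution trace: 'R' (except TypeError) → 'X' (outer except RuntimeError) → 'M' (after the try/except). Output: RXM

Answer: RXM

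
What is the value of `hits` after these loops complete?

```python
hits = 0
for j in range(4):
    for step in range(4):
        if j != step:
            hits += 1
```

4² - 4 (exclude diagonal)
`hits` takes the values: 0 → 1 → 2 → 3 → 4 → 5 → 6 → 7 → 8 → 9 → 10 → 11 → 12

Answer: 12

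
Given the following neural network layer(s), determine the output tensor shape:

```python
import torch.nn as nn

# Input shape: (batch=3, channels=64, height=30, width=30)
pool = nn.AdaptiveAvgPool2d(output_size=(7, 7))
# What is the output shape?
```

Input: (3, 64, 30, 30) -> Output: (3, 64, 7, 7)

Answer: (3, 64, 7, 7)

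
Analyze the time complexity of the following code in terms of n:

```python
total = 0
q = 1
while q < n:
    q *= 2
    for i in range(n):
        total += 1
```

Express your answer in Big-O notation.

Each loop level contributes: log n × n. Multiplying the contributions gives O(n log n).

Answer: O(n log n)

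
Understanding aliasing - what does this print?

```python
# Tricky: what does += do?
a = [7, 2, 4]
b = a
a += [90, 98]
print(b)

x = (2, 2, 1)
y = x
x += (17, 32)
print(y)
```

Key concept: += behavior differs for mutable vs immutable.
Step by step:
`a = [7, 2, 4]` → a = [7, 2, 4]
`b = a` → b = [7, 2, 4] (same object as a)
`a += [90, 98]` → a = [7, 2, 4, 90, 98] (same object as b); b = [7, 2, 4, 90, 98] (same object as a)
`print(b)` → prints [7, 2, 4, 90, 98]
`x = (2, 2, 1)` → x = (2, 2, 1)
`y = x` → y = (2, 2, 1)
`x += (17, 32)` → x = (2, 2, 1, 17, 32)
`print(y)` → prints (2, 2, 1)

Answer:
[7, 2, 4, 90, 98]
(2, 2, 1)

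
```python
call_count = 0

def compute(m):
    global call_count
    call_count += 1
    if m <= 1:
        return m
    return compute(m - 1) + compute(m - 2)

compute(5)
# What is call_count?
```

Calls(m) = 1 + Calls(m-1) + Calls(m-2); Calls(0)=Calls(1)=1. For m=5 this gives 15.

Answer: 15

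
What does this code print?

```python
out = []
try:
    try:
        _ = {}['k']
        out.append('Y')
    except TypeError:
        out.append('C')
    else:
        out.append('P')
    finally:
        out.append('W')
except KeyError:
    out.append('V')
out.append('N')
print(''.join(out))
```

Execution trace: 'W' (finally) → 'V' (outer except KeyError) → 'N' (after the try/except). Output: WVN

Answer: WVN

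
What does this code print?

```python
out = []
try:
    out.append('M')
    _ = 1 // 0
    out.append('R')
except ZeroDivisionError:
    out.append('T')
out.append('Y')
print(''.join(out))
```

Execution trace: 'M' (try body) → 'T' (except ZeroDivisionError) → 'Y' (after the try/except). Output: MTY

Answer: MTY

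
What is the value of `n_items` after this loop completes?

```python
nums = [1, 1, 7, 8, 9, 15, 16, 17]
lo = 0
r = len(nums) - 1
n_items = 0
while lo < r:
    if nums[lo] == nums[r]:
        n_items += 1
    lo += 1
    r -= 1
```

Count matching pairs from ends
`n_items` takes the values: 0

Answer: 0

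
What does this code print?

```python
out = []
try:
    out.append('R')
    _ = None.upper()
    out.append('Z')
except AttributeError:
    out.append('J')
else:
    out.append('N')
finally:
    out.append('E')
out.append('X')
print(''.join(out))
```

Execution trace: 'R' (try body) → 'J' (except AttributeError) → 'E' (finally) → 'X' (after the try/except). Output: RJEX

Answer: RJEX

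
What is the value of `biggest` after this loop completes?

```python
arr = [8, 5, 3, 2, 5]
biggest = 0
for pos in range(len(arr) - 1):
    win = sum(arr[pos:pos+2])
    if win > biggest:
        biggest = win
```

Max sum of 2-element window in [8, 5, 3, 2, 5]
`biggest` takes the values: 0 → 13

Answer: 13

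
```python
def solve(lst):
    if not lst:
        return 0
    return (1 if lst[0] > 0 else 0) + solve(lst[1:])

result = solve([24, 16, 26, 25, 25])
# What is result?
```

Count of positive elements in [24, 16, 26, 25, 25] = 5

Answer: 5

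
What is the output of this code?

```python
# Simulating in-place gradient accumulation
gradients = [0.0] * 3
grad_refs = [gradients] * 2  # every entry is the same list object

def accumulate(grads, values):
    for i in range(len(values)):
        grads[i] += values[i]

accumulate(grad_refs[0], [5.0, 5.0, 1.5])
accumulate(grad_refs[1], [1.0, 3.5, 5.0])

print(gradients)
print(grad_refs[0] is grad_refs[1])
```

Key concept: gradient accumulation aliasing.
Step by step:
`gradients = [0.0] * 3` → gradients = [0.0, 0.0, 0.0]
`grad_refs = [gradients] * 2` → grad_refs = [[0.0, 0.0, 0.0], [0.0, 0.0, 0.0]]
`accumulate(grad_refs[0], [5.0, 5.0, 1.5])` → gradients = [5.0, 5.0, 1.5]; grad_refs = [[5.0, 5.0, 1.5], [5.0, 5.0, 1.5]]
`accumulate(grad_refs[1], [1.0, 3.5, 5.0])` → gradients = [6.0, 8.5, 6.5]; grad_refs = [[6.0, 8.5, 6.5], [6.0, 8.5, 6.5]]
`print(gradients)` → prints [6.0, 8.5, 6.5]
`print(grad_refs[0] is grad_refs[1])` → prints True

Answer:
[6.0, 8.5, 6.5]
True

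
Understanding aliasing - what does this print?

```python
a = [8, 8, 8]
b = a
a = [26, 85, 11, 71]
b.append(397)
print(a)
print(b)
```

Key concept: rebinding vs mutation: a is rebound to a new list, b still points at the original.
Step by step:
`a = [8, 8, 8]` → a = [8, 8, 8]
`b = a` → b = [8, 8, 8] (same object as a)
`a = [26, 85, 11, 71]` → a = [26, 85, 11, 71]
`b.append(397)` → b = [8, 8, 8, 397]
`print(a)` → prints [26, 85, 11, 71]
`print(b)` → prints [8, 8, 8, 397]

Answer:
[26, 85, 11, 71]
[8, 8, 8, 397]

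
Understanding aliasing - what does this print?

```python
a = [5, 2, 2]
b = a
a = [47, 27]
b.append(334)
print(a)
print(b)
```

Key concept: rebinding vs mutation: a is rebound to a new list, b still points at the original.
Step by step:
`a = [5, 2, 2]` → a = [5, 2, 2]
`b = a` → b = [5, 2, 2] (same object as a)
`a = [47, 27]` → a = [47, 27]
`b.append(334)` → b = [5, 2, 2, 334]
`print(a)` → prints [47, 27]
`print(b)` → prints [5, 2, 2, 334]

Answer:
[47, 27]
[5, 2, 2, 334]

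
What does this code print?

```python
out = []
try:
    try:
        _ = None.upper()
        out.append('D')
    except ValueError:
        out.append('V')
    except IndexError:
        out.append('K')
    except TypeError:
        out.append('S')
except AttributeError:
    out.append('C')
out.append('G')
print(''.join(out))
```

Execution trace: 'C' (outer except AttributeError) → 'G' (after the try/except). Output: CG

Answer: CG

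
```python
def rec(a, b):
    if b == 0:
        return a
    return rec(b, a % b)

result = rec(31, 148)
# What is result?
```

rec(31, 148) -> rec(148, 31) -> rec(31, 24) -> rec(24, 7) -> rec(7, 3) -> rec(3, 1) -> rec(1, 0) -> 1

Answer: 1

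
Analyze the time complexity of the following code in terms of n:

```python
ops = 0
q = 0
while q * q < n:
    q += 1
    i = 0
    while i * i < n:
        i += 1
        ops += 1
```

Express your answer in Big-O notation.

Each loop level contributes: √n × √n. Multiplying the contributions gives O(n).

Answer: O(n)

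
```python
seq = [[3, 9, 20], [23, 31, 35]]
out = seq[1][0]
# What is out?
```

Trace:
`seq = [[3, 9, 20], [23, 31, 35]]` → seq = [[3, 9, 20], [23, 31, 35]]
`out = seq[1][0]` → out = 23
So out = 23

Answer: 23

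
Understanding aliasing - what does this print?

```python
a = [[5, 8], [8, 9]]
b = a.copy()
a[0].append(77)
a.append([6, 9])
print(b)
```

Key concept: shallow copy with nested lists.
Step by step:
`a = [[5, 8], [8, 9]]` → a = [[5, 8], [8, 9]]
`b = a.copy()` → b = [[5, 8], [8, 9]]
`a[0].append(77)` → a = [[5, 8, 77], [8, 9]]; b = [[5, 8, 77], [8, 9]]
`a.append([6, 9])` → a = [[5, 8, 77], [8, 9], [6, 9]]
`print(b)` → prints [[5, 8, 77], [8, 9]]

Answer: [[5, 8, 77], [8, 9]]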